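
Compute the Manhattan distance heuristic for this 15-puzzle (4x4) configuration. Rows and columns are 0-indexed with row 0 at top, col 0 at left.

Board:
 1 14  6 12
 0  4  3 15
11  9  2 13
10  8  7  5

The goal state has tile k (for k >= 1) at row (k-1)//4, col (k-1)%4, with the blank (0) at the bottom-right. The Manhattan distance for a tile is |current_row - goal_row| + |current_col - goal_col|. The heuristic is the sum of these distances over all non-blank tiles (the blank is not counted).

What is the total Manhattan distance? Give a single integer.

Tile 1: (0,0)->(0,0) = 0
Tile 14: (0,1)->(3,1) = 3
Tile 6: (0,2)->(1,1) = 2
Tile 12: (0,3)->(2,3) = 2
Tile 4: (1,1)->(0,3) = 3
Tile 3: (1,2)->(0,2) = 1
Tile 15: (1,3)->(3,2) = 3
Tile 11: (2,0)->(2,2) = 2
Tile 9: (2,1)->(2,0) = 1
Tile 2: (2,2)->(0,1) = 3
Tile 13: (2,3)->(3,0) = 4
Tile 10: (3,0)->(2,1) = 2
Tile 8: (3,1)->(1,3) = 4
Tile 7: (3,2)->(1,2) = 2
Tile 5: (3,3)->(1,0) = 5
Sum: 0 + 3 + 2 + 2 + 3 + 1 + 3 + 2 + 1 + 3 + 4 + 2 + 4 + 2 + 5 = 37

Answer: 37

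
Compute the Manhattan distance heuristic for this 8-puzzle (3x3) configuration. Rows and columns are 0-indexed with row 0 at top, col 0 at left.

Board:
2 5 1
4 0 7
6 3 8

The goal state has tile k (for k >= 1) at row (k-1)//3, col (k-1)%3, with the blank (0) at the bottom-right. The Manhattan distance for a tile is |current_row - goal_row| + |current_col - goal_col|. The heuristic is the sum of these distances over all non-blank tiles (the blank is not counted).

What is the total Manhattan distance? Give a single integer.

Tile 2: at (0,0), goal (0,1), distance |0-0|+|0-1| = 1
Tile 5: at (0,1), goal (1,1), distance |0-1|+|1-1| = 1
Tile 1: at (0,2), goal (0,0), distance |0-0|+|2-0| = 2
Tile 4: at (1,0), goal (1,0), distance |1-1|+|0-0| = 0
Tile 7: at (1,2), goal (2,0), distance |1-2|+|2-0| = 3
Tile 6: at (2,0), goal (1,2), distance |2-1|+|0-2| = 3
Tile 3: at (2,1), goal (0,2), distance |2-0|+|1-2| = 3
Tile 8: at (2,2), goal (2,1), distance |2-2|+|2-1| = 1
Sum: 1 + 1 + 2 + 0 + 3 + 3 + 3 + 1 = 14

Answer: 14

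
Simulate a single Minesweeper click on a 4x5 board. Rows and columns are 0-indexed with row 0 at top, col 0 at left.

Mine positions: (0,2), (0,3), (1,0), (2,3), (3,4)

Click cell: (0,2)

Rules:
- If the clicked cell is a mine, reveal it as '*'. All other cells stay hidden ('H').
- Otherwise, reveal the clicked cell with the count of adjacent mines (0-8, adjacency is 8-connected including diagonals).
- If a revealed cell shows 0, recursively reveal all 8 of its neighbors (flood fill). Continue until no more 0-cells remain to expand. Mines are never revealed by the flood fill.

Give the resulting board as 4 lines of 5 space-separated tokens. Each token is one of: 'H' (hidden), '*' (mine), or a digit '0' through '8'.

H H * H H
H H H H H
H H H H H
H H H H H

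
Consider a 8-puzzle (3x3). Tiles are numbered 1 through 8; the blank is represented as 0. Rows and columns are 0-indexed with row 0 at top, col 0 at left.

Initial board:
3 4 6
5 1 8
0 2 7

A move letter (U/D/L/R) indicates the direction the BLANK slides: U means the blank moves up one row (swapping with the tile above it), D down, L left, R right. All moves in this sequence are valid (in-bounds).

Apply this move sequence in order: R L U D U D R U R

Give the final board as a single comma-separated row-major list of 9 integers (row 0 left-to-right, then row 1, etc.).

Answer: 3, 4, 6, 5, 8, 0, 2, 1, 7

Derivation:
After move 1 (R):
3 4 6
5 1 8
2 0 7

After move 2 (L):
3 4 6
5 1 8
0 2 7

After move 3 (U):
3 4 6
0 1 8
5 2 7

After move 4 (D):
3 4 6
5 1 8
0 2 7

After move 5 (U):
3 4 6
0 1 8
5 2 7

After move 6 (D):
3 4 6
5 1 8
0 2 7

After move 7 (R):
3 4 6
5 1 8
2 0 7

After move 8 (U):
3 4 6
5 0 8
2 1 7

After move 9 (R):
3 4 6
5 8 0
2 1 7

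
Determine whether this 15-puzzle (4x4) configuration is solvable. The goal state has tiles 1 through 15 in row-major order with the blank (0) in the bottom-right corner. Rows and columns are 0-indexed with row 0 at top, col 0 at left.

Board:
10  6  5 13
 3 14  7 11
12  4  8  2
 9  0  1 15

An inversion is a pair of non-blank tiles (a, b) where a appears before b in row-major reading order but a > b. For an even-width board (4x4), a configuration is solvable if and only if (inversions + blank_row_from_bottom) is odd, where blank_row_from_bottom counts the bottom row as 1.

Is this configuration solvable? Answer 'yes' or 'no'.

Answer: yes

Derivation:
Inversions: 56
Blank is in row 3 (0-indexed from top), which is row 1 counting from the bottom (bottom = 1).
56 + 1 = 57, which is odd, so the puzzle is solvable.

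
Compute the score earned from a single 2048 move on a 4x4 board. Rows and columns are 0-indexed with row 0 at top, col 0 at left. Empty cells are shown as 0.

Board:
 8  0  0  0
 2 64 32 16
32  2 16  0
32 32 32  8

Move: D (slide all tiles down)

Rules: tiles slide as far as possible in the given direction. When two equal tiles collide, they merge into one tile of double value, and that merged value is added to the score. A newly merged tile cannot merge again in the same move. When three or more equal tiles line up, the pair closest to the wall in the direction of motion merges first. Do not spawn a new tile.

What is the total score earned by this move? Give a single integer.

Answer: 64

Derivation:
Slide down:
col 0: [8, 2, 32, 32] -> [0, 8, 2, 64]  score +64 (running 64)
col 1: [0, 64, 2, 32] -> [0, 64, 2, 32]  score +0 (running 64)
col 2: [0, 32, 16, 32] -> [0, 32, 16, 32]  score +0 (running 64)
col 3: [0, 16, 0, 8] -> [0, 0, 16, 8]  score +0 (running 64)
Board after move:
 0  0  0  0
 8 64 32  0
 2  2 16 16
64 32 32  8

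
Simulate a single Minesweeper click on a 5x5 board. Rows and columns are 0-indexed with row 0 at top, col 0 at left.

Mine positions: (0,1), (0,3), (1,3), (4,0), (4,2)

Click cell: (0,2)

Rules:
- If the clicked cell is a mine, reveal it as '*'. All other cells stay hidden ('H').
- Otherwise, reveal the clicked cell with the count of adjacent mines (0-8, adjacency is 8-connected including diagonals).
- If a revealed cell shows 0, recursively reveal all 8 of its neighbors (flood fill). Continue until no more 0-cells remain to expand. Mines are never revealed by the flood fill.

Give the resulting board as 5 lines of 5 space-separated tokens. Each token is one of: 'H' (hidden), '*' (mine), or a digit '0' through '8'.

H H 3 H H
H H H H H
H H H H H
H H H H H
H H H H H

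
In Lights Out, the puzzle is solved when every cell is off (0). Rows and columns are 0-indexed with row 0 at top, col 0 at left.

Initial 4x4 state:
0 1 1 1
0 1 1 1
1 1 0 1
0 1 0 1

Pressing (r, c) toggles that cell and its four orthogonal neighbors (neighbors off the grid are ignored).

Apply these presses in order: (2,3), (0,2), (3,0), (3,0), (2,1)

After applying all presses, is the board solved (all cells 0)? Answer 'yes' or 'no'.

After press 1 at (2,3):
0 1 1 1
0 1 1 0
1 1 1 0
0 1 0 0

After press 2 at (0,2):
0 0 0 0
0 1 0 0
1 1 1 0
0 1 0 0

After press 3 at (3,0):
0 0 0 0
0 1 0 0
0 1 1 0
1 0 0 0

After press 4 at (3,0):
0 0 0 0
0 1 0 0
1 1 1 0
0 1 0 0

After press 5 at (2,1):
0 0 0 0
0 0 0 0
0 0 0 0
0 0 0 0

Lights still on: 0

Answer: yes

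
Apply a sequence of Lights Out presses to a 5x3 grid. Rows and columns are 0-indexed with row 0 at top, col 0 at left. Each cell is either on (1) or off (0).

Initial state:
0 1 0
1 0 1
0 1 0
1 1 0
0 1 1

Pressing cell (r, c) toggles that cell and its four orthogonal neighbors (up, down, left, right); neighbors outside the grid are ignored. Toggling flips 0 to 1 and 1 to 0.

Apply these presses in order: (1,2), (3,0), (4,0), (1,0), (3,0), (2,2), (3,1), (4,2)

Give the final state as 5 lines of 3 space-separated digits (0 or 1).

Answer: 1 1 1
0 0 1
1 1 0
1 0 1
1 0 0

Derivation:
After press 1 at (1,2):
0 1 1
1 1 0
0 1 1
1 1 0
0 1 1

After press 2 at (3,0):
0 1 1
1 1 0
1 1 1
0 0 0
1 1 1

After press 3 at (4,0):
0 1 1
1 1 0
1 1 1
1 0 0
0 0 1

After press 4 at (1,0):
1 1 1
0 0 0
0 1 1
1 0 0
0 0 1

After press 5 at (3,0):
1 1 1
0 0 0
1 1 1
0 1 0
1 0 1

After press 6 at (2,2):
1 1 1
0 0 1
1 0 0
0 1 1
1 0 1

After press 7 at (3,1):
1 1 1
0 0 1
1 1 0
1 0 0
1 1 1

After press 8 at (4,2):
1 1 1
0 0 1
1 1 0
1 0 1
1 0 0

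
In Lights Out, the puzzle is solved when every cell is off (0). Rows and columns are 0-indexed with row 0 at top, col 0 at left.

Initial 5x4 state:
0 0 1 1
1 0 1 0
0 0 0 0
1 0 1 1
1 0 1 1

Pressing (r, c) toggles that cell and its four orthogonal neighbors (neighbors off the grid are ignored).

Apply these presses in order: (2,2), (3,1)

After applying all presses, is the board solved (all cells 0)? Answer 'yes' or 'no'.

After press 1 at (2,2):
0 0 1 1
1 0 0 0
0 1 1 1
1 0 0 1
1 0 1 1

After press 2 at (3,1):
0 0 1 1
1 0 0 0
0 0 1 1
0 1 1 1
1 1 1 1

Lights still on: 12

Answer: no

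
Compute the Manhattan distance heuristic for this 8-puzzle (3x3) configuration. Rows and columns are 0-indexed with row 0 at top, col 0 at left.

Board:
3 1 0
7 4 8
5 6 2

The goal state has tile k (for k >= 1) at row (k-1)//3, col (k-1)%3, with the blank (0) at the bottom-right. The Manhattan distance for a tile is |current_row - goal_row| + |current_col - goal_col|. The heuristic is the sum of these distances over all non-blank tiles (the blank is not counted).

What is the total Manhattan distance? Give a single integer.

Tile 3: at (0,0), goal (0,2), distance |0-0|+|0-2| = 2
Tile 1: at (0,1), goal (0,0), distance |0-0|+|1-0| = 1
Tile 7: at (1,0), goal (2,0), distance |1-2|+|0-0| = 1
Tile 4: at (1,1), goal (1,0), distance |1-1|+|1-0| = 1
Tile 8: at (1,2), goal (2,1), distance |1-2|+|2-1| = 2
Tile 5: at (2,0), goal (1,1), distance |2-1|+|0-1| = 2
Tile 6: at (2,1), goal (1,2), distance |2-1|+|1-2| = 2
Tile 2: at (2,2), goal (0,1), distance |2-0|+|2-1| = 3
Sum: 2 + 1 + 1 + 1 + 2 + 2 + 2 + 3 = 14

Answer: 14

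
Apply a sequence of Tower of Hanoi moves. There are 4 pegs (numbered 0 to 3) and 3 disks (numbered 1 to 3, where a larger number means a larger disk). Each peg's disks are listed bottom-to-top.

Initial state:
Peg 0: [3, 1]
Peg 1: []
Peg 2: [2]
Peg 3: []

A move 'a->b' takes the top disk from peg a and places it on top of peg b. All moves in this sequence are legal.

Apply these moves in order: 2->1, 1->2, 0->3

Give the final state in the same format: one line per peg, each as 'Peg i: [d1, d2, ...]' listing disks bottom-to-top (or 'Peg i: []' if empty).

Answer: Peg 0: [3]
Peg 1: []
Peg 2: [2]
Peg 3: [1]

Derivation:
After move 1 (2->1):
Peg 0: [3, 1]
Peg 1: [2]
Peg 2: []
Peg 3: []

After move 2 (1->2):
Peg 0: [3, 1]
Peg 1: []
Peg 2: [2]
Peg 3: []

After move 3 (0->3):
Peg 0: [3]
Peg 1: []
Peg 2: [2]
Peg 3: [1]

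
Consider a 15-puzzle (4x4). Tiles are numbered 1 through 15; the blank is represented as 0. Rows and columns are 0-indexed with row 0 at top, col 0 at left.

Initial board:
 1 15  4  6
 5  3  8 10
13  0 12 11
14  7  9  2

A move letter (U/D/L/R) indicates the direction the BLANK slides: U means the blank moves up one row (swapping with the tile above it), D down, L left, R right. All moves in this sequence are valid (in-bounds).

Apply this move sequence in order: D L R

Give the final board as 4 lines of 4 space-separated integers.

Answer:  1 15  4  6
 5  3  8 10
13  7 12 11
14  0  9  2

Derivation:
After move 1 (D):
 1 15  4  6
 5  3  8 10
13  7 12 11
14  0  9  2

After move 2 (L):
 1 15  4  6
 5  3  8 10
13  7 12 11
 0 14  9  2

After move 3 (R):
 1 15  4  6
 5  3  8 10
13  7 12 11
14  0  9  2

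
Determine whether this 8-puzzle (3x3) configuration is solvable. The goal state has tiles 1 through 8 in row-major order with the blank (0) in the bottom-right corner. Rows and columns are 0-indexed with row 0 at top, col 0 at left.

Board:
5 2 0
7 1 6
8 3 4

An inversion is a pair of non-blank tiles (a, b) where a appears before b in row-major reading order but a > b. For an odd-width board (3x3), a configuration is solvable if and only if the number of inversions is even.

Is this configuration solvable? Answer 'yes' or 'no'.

Inversions (pairs i<j in row-major order where tile[i] > tile[j] > 0): 13
13 is odd, so the puzzle is not solvable.

Answer: no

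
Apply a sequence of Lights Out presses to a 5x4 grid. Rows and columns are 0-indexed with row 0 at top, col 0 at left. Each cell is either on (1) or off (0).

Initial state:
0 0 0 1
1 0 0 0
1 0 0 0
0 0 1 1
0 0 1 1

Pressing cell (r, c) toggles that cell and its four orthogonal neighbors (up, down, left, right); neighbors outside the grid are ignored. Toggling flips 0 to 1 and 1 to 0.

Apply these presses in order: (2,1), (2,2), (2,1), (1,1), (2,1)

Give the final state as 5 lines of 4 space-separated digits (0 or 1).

Answer: 0 1 0 1
0 0 0 0
0 1 0 1
0 1 0 1
0 0 1 1

Derivation:
After press 1 at (2,1):
0 0 0 1
1 1 0 0
0 1 1 0
0 1 1 1
0 0 1 1

After press 2 at (2,2):
0 0 0 1
1 1 1 0
0 0 0 1
0 1 0 1
0 0 1 1

After press 3 at (2,1):
0 0 0 1
1 0 1 0
1 1 1 1
0 0 0 1
0 0 1 1

After press 4 at (1,1):
0 1 0 1
0 1 0 0
1 0 1 1
0 0 0 1
0 0 1 1

After press 5 at (2,1):
0 1 0 1
0 0 0 0
0 1 0 1
0 1 0 1
0 0 1 1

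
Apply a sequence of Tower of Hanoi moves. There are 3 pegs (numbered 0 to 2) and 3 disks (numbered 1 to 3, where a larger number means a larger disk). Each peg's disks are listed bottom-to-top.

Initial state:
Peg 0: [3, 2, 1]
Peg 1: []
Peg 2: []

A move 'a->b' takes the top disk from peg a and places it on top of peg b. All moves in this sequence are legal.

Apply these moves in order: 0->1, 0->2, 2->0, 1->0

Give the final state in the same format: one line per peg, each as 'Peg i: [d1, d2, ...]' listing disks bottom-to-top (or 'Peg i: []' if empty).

After move 1 (0->1):
Peg 0: [3, 2]
Peg 1: [1]
Peg 2: []

After move 2 (0->2):
Peg 0: [3]
Peg 1: [1]
Peg 2: [2]

After move 3 (2->0):
Peg 0: [3, 2]
Peg 1: [1]
Peg 2: []

After move 4 (1->0):
Peg 0: [3, 2, 1]
Peg 1: []
Peg 2: []

Answer: Peg 0: [3, 2, 1]
Peg 1: []
Peg 2: []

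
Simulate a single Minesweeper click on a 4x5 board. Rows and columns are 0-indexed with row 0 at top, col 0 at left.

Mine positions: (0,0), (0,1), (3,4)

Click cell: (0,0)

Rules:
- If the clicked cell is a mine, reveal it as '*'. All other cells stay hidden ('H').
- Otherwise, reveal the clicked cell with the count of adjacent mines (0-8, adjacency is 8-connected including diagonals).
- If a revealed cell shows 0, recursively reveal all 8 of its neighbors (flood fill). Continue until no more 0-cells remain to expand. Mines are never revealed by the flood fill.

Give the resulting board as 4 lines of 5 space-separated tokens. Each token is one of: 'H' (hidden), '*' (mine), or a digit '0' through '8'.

* H H H H
H H H H H
H H H H H
H H H H H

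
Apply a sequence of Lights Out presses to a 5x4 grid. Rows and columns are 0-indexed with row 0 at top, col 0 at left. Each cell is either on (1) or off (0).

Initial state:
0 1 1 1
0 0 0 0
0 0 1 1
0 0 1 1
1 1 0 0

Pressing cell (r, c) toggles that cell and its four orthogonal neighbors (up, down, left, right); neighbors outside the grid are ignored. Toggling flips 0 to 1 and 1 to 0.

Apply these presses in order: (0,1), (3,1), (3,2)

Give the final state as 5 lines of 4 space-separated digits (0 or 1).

After press 1 at (0,1):
1 0 0 1
0 1 0 0
0 0 1 1
0 0 1 1
1 1 0 0

After press 2 at (3,1):
1 0 0 1
0 1 0 0
0 1 1 1
1 1 0 1
1 0 0 0

After press 3 at (3,2):
1 0 0 1
0 1 0 0
0 1 0 1
1 0 1 0
1 0 1 0

Answer: 1 0 0 1
0 1 0 0
0 1 0 1
1 0 1 0
1 0 1 0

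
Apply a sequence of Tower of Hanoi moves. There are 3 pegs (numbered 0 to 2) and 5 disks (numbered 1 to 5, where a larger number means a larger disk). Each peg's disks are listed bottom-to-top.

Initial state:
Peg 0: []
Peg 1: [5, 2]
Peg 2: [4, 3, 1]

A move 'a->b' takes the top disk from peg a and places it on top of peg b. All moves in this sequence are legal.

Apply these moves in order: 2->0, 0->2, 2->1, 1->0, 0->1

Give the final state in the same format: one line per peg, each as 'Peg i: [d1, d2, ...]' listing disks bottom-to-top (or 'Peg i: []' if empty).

Answer: Peg 0: []
Peg 1: [5, 2, 1]
Peg 2: [4, 3]

Derivation:
After move 1 (2->0):
Peg 0: [1]
Peg 1: [5, 2]
Peg 2: [4, 3]

After move 2 (0->2):
Peg 0: []
Peg 1: [5, 2]
Peg 2: [4, 3, 1]

After move 3 (2->1):
Peg 0: []
Peg 1: [5, 2, 1]
Peg 2: [4, 3]

After move 4 (1->0):
Peg 0: [1]
Peg 1: [5, 2]
Peg 2: [4, 3]

After move 5 (0->1):
Peg 0: []
Peg 1: [5, 2, 1]
Peg 2: [4, 3]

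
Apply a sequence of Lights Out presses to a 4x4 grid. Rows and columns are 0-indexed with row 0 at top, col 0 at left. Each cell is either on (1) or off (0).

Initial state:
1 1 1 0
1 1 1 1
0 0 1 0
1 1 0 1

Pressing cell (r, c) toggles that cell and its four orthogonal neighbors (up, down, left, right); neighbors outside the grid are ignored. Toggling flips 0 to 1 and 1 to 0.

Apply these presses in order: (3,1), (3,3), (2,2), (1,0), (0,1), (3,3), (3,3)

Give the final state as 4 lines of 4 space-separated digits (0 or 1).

Answer: 1 0 0 0
0 1 0 1
1 0 0 0
0 0 1 0

Derivation:
After press 1 at (3,1):
1 1 1 0
1 1 1 1
0 1 1 0
0 0 1 1

After press 2 at (3,3):
1 1 1 0
1 1 1 1
0 1 1 1
0 0 0 0

After press 3 at (2,2):
1 1 1 0
1 1 0 1
0 0 0 0
0 0 1 0

After press 4 at (1,0):
0 1 1 0
0 0 0 1
1 0 0 0
0 0 1 0

After press 5 at (0,1):
1 0 0 0
0 1 0 1
1 0 0 0
0 0 1 0

After press 6 at (3,3):
1 0 0 0
0 1 0 1
1 0 0 1
0 0 0 1

After press 7 at (3,3):
1 0 0 0
0 1 0 1
1 0 0 0
0 0 1 0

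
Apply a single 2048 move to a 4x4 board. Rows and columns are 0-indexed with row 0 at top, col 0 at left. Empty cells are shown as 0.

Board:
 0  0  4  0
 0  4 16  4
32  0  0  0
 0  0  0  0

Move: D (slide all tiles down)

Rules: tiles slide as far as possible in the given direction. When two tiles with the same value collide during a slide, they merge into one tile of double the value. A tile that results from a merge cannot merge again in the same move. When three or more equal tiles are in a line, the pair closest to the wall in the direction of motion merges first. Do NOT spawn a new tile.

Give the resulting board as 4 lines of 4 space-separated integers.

Answer:  0  0  0  0
 0  0  0  0
 0  0  4  0
32  4 16  4

Derivation:
Slide down:
col 0: [0, 0, 32, 0] -> [0, 0, 0, 32]
col 1: [0, 4, 0, 0] -> [0, 0, 0, 4]
col 2: [4, 16, 0, 0] -> [0, 0, 4, 16]
col 3: [0, 4, 0, 0] -> [0, 0, 0, 4]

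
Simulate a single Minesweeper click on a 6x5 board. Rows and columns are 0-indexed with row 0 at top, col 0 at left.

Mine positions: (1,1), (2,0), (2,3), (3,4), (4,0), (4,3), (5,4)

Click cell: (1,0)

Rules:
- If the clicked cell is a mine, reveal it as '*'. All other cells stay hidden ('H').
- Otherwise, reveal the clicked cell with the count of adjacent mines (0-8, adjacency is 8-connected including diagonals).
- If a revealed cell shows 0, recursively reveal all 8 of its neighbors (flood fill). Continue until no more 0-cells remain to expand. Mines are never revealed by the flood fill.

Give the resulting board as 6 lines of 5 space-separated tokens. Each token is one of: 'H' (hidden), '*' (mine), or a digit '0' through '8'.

H H H H H
2 H H H H
H H H H H
H H H H H
H H H H H
H H H H H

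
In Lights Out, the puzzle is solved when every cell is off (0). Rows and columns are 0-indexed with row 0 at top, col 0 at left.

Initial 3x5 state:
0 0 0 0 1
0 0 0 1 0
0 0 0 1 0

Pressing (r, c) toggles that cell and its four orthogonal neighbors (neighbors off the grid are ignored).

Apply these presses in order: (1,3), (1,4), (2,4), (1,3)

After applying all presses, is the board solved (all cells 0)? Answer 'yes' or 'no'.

Answer: yes

Derivation:
After press 1 at (1,3):
0 0 0 1 1
0 0 1 0 1
0 0 0 0 0

After press 2 at (1,4):
0 0 0 1 0
0 0 1 1 0
0 0 0 0 1

After press 3 at (2,4):
0 0 0 1 0
0 0 1 1 1
0 0 0 1 0

After press 4 at (1,3):
0 0 0 0 0
0 0 0 0 0
0 0 0 0 0

Lights still on: 0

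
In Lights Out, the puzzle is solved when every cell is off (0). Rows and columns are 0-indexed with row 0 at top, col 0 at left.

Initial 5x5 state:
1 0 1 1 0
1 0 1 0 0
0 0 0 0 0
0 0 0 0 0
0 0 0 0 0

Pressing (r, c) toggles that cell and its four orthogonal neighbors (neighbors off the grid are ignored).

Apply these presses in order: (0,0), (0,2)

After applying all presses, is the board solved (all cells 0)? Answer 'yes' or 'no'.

After press 1 at (0,0):
0 1 1 1 0
0 0 1 0 0
0 0 0 0 0
0 0 0 0 0
0 0 0 0 0

After press 2 at (0,2):
0 0 0 0 0
0 0 0 0 0
0 0 0 0 0
0 0 0 0 0
0 0 0 0 0

Lights still on: 0

Answer: yes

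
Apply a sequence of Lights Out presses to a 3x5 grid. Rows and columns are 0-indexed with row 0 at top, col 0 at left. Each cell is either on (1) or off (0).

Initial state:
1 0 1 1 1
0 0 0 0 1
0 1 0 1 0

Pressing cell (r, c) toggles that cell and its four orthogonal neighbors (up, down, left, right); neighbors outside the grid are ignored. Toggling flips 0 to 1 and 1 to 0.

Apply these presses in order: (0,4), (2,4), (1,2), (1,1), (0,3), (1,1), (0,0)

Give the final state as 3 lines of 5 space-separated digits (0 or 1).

After press 1 at (0,4):
1 0 1 0 0
0 0 0 0 0
0 1 0 1 0

After press 2 at (2,4):
1 0 1 0 0
0 0 0 0 1
0 1 0 0 1

After press 3 at (1,2):
1 0 0 0 0
0 1 1 1 1
0 1 1 0 1

After press 4 at (1,1):
1 1 0 0 0
1 0 0 1 1
0 0 1 0 1

After press 5 at (0,3):
1 1 1 1 1
1 0 0 0 1
0 0 1 0 1

After press 6 at (1,1):
1 0 1 1 1
0 1 1 0 1
0 1 1 0 1

After press 7 at (0,0):
0 1 1 1 1
1 1 1 0 1
0 1 1 0 1

Answer: 0 1 1 1 1
1 1 1 0 1
0 1 1 0 1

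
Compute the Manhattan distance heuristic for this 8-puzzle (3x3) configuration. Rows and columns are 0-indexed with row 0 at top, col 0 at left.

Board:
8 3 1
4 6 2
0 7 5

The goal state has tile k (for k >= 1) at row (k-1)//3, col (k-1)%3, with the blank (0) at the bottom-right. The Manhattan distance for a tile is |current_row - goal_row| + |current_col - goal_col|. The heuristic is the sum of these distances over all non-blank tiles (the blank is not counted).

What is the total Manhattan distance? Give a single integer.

Tile 8: at (0,0), goal (2,1), distance |0-2|+|0-1| = 3
Tile 3: at (0,1), goal (0,2), distance |0-0|+|1-2| = 1
Tile 1: at (0,2), goal (0,0), distance |0-0|+|2-0| = 2
Tile 4: at (1,0), goal (1,0), distance |1-1|+|0-0| = 0
Tile 6: at (1,1), goal (1,2), distance |1-1|+|1-2| = 1
Tile 2: at (1,2), goal (0,1), distance |1-0|+|2-1| = 2
Tile 7: at (2,1), goal (2,0), distance |2-2|+|1-0| = 1
Tile 5: at (2,2), goal (1,1), distance |2-1|+|2-1| = 2
Sum: 3 + 1 + 2 + 0 + 1 + 2 + 1 + 2 = 12

Answer: 12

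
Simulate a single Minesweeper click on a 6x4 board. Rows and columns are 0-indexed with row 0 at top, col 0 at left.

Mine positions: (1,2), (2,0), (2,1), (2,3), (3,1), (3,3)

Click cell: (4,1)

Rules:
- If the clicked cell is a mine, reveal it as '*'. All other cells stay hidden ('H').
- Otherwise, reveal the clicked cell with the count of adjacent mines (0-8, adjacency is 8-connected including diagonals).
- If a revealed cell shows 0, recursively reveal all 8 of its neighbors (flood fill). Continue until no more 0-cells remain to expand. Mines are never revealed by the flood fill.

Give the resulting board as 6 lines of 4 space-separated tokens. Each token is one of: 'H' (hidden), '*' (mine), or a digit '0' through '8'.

H H H H
H H H H
H H H H
H H H H
H 1 H H
H H H H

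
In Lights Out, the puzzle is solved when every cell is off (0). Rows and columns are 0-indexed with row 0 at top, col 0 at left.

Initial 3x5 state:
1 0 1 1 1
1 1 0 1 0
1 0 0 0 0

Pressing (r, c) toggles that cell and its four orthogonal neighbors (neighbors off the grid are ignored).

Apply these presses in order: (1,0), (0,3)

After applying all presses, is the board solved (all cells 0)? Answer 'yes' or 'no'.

Answer: yes

Derivation:
After press 1 at (1,0):
0 0 1 1 1
0 0 0 1 0
0 0 0 0 0

After press 2 at (0,3):
0 0 0 0 0
0 0 0 0 0
0 0 0 0 0

Lights still on: 0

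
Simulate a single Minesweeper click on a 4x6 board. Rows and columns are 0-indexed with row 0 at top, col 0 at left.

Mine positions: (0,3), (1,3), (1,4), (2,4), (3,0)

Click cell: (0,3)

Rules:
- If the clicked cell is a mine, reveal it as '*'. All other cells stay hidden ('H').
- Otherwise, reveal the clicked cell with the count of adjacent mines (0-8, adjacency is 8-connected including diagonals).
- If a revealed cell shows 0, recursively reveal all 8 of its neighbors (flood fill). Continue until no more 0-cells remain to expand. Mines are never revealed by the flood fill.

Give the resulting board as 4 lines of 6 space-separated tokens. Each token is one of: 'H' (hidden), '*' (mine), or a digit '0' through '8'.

H H H * H H
H H H H H H
H H H H H H
H H H H H H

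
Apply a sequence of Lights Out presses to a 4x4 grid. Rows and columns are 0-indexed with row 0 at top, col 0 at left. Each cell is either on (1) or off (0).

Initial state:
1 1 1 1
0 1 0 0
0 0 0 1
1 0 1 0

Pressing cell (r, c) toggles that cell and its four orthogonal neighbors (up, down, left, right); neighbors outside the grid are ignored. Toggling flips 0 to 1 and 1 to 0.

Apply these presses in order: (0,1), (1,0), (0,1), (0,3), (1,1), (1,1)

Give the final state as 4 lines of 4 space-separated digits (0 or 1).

After press 1 at (0,1):
0 0 0 1
0 0 0 0
0 0 0 1
1 0 1 0

After press 2 at (1,0):
1 0 0 1
1 1 0 0
1 0 0 1
1 0 1 0

After press 3 at (0,1):
0 1 1 1
1 0 0 0
1 0 0 1
1 0 1 0

After press 4 at (0,3):
0 1 0 0
1 0 0 1
1 0 0 1
1 0 1 0

After press 5 at (1,1):
0 0 0 0
0 1 1 1
1 1 0 1
1 0 1 0

After press 6 at (1,1):
0 1 0 0
1 0 0 1
1 0 0 1
1 0 1 0

Answer: 0 1 0 0
1 0 0 1
1 0 0 1
1 0 1 0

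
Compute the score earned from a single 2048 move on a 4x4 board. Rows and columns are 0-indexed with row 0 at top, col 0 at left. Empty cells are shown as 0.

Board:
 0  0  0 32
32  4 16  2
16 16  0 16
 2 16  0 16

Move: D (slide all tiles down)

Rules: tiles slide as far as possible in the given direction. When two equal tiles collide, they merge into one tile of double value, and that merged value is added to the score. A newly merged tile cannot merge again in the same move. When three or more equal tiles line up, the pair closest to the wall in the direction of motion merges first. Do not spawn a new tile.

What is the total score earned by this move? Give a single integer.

Slide down:
col 0: [0, 32, 16, 2] -> [0, 32, 16, 2]  score +0 (running 0)
col 1: [0, 4, 16, 16] -> [0, 0, 4, 32]  score +32 (running 32)
col 2: [0, 16, 0, 0] -> [0, 0, 0, 16]  score +0 (running 32)
col 3: [32, 2, 16, 16] -> [0, 32, 2, 32]  score +32 (running 64)
Board after move:
 0  0  0  0
32  0  0 32
16  4  0  2
 2 32 16 32

Answer: 64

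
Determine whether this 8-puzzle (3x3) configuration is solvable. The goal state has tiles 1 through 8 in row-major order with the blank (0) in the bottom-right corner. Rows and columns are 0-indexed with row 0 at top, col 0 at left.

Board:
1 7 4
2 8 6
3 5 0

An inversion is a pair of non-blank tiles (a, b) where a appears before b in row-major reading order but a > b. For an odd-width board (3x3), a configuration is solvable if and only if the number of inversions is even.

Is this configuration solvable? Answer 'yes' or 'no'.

Inversions (pairs i<j in row-major order where tile[i] > tile[j] > 0): 12
12 is even, so the puzzle is solvable.

Answer: yes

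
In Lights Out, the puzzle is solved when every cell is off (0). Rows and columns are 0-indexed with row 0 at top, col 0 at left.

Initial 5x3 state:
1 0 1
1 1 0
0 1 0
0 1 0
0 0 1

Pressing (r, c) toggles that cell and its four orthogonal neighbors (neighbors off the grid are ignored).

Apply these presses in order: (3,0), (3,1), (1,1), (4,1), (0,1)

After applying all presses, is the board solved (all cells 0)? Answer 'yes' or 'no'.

Answer: no

Derivation:
After press 1 at (3,0):
1 0 1
1 1 0
1 1 0
1 0 0
1 0 1

After press 2 at (3,1):
1 0 1
1 1 0
1 0 0
0 1 1
1 1 1

After press 3 at (1,1):
1 1 1
0 0 1
1 1 0
0 1 1
1 1 1

After press 4 at (4,1):
1 1 1
0 0 1
1 1 0
0 0 1
0 0 0

After press 5 at (0,1):
0 0 0
0 1 1
1 1 0
0 0 1
0 0 0

Lights still on: 5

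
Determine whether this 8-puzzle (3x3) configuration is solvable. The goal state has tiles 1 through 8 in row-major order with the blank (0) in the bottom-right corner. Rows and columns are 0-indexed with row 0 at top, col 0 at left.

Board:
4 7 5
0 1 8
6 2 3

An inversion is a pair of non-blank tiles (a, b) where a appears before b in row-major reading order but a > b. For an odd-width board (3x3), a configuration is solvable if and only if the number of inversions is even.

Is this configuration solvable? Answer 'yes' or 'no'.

Inversions (pairs i<j in row-major order where tile[i] > tile[j] > 0): 16
16 is even, so the puzzle is solvable.

Answer: yes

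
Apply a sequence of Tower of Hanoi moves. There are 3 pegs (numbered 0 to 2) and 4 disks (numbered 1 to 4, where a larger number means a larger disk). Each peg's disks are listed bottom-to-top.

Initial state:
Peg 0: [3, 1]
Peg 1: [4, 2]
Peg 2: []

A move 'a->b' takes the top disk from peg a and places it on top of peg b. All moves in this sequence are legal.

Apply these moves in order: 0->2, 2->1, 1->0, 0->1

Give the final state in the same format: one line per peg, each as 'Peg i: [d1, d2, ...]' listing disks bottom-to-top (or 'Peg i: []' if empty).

Answer: Peg 0: [3]
Peg 1: [4, 2, 1]
Peg 2: []

Derivation:
After move 1 (0->2):
Peg 0: [3]
Peg 1: [4, 2]
Peg 2: [1]

After move 2 (2->1):
Peg 0: [3]
Peg 1: [4, 2, 1]
Peg 2: []

After move 3 (1->0):
Peg 0: [3, 1]
Peg 1: [4, 2]
Peg 2: []

After move 4 (0->1):
Peg 0: [3]
Peg 1: [4, 2, 1]
Peg 2: []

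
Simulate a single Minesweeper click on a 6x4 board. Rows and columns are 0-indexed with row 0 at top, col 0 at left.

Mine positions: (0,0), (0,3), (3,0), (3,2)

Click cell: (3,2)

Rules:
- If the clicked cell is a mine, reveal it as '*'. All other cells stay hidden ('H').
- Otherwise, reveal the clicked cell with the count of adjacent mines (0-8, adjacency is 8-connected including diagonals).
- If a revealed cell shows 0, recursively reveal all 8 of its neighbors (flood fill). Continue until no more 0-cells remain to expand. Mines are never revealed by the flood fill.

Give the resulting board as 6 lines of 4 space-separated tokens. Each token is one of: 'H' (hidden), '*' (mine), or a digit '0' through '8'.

H H H H
H H H H
H H H H
H H * H
H H H H
H H H H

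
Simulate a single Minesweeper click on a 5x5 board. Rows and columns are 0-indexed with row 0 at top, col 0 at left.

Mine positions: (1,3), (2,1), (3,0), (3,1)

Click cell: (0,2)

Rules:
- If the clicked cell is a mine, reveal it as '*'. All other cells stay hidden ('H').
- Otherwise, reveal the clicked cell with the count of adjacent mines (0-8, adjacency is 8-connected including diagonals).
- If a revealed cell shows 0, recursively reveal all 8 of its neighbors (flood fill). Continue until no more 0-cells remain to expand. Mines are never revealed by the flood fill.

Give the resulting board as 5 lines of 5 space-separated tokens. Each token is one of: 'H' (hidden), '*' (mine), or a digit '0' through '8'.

H H 1 H H
H H H H H
H H H H H
H H H H H
H H H H H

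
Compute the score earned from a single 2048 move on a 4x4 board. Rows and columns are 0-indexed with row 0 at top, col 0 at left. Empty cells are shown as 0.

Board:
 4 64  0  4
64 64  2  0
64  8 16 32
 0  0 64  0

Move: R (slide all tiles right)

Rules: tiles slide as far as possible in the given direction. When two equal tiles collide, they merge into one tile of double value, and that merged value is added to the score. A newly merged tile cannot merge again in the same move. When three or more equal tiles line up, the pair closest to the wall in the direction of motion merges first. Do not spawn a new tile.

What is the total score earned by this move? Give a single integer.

Slide right:
row 0: [4, 64, 0, 4] -> [0, 4, 64, 4]  score +0 (running 0)
row 1: [64, 64, 2, 0] -> [0, 0, 128, 2]  score +128 (running 128)
row 2: [64, 8, 16, 32] -> [64, 8, 16, 32]  score +0 (running 128)
row 3: [0, 0, 64, 0] -> [0, 0, 0, 64]  score +0 (running 128)
Board after move:
  0   4  64   4
  0   0 128   2
 64   8  16  32
  0   0   0  64

Answer: 128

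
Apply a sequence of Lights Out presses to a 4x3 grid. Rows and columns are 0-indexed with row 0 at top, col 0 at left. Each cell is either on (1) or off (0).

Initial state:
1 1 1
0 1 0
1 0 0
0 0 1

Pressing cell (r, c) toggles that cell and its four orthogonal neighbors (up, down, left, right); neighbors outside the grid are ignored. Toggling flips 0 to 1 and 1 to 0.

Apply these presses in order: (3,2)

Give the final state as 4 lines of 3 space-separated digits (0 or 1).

Answer: 1 1 1
0 1 0
1 0 1
0 1 0

Derivation:
After press 1 at (3,2):
1 1 1
0 1 0
1 0 1
0 1 0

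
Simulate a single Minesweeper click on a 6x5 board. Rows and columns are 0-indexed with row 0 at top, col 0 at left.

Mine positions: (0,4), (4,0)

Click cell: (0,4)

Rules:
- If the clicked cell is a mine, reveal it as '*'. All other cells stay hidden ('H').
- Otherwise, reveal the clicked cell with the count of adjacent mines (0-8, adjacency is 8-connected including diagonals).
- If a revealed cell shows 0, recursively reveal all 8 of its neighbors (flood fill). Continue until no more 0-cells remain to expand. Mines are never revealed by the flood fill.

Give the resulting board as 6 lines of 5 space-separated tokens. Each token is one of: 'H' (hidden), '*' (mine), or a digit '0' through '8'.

H H H H *
H H H H H
H H H H H
H H H H H
H H H H H
H H H H H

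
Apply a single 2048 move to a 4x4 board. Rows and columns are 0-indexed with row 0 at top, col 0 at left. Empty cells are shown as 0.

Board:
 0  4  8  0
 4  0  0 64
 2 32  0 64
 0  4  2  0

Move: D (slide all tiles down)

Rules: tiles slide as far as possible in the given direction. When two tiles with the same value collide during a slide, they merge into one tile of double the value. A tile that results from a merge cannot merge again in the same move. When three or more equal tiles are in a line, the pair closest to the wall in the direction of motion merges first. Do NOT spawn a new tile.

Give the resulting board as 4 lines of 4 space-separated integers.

Answer:   0   0   0   0
  0   4   0   0
  4  32   8   0
  2   4   2 128

Derivation:
Slide down:
col 0: [0, 4, 2, 0] -> [0, 0, 4, 2]
col 1: [4, 0, 32, 4] -> [0, 4, 32, 4]
col 2: [8, 0, 0, 2] -> [0, 0, 8, 2]
col 3: [0, 64, 64, 0] -> [0, 0, 0, 128]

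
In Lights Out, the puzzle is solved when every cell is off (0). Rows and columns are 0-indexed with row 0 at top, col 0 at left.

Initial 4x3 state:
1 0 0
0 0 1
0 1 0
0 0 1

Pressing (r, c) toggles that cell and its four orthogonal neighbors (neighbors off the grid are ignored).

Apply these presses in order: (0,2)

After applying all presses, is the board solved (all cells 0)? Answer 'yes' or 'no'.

Answer: no

Derivation:
After press 1 at (0,2):
1 1 1
0 0 0
0 1 0
0 0 1

Lights still on: 5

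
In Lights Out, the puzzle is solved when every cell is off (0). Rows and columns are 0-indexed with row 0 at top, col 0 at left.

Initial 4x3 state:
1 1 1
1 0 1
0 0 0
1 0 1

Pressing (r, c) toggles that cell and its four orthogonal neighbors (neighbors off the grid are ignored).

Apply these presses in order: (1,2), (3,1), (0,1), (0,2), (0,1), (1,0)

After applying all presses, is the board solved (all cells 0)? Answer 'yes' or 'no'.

After press 1 at (1,2):
1 1 0
1 1 0
0 0 1
1 0 1

After press 2 at (3,1):
1 1 0
1 1 0
0 1 1
0 1 0

After press 3 at (0,1):
0 0 1
1 0 0
0 1 1
0 1 0

After press 4 at (0,2):
0 1 0
1 0 1
0 1 1
0 1 0

After press 5 at (0,1):
1 0 1
1 1 1
0 1 1
0 1 0

After press 6 at (1,0):
0 0 1
0 0 1
1 1 1
0 1 0

Lights still on: 6

Answer: no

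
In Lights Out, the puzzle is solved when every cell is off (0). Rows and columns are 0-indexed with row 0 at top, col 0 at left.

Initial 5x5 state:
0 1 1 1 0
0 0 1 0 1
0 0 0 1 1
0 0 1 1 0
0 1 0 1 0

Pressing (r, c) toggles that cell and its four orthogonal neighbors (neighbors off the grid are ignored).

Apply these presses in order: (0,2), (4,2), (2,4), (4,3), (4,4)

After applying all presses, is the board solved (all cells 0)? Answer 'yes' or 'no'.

After press 1 at (0,2):
0 0 0 0 0
0 0 0 0 1
0 0 0 1 1
0 0 1 1 0
0 1 0 1 0

After press 2 at (4,2):
0 0 0 0 0
0 0 0 0 1
0 0 0 1 1
0 0 0 1 0
0 0 1 0 0

After press 3 at (2,4):
0 0 0 0 0
0 0 0 0 0
0 0 0 0 0
0 0 0 1 1
0 0 1 0 0

After press 4 at (4,3):
0 0 0 0 0
0 0 0 0 0
0 0 0 0 0
0 0 0 0 1
0 0 0 1 1

After press 5 at (4,4):
0 0 0 0 0
0 0 0 0 0
0 0 0 0 0
0 0 0 0 0
0 0 0 0 0

Lights still on: 0

Answer: yes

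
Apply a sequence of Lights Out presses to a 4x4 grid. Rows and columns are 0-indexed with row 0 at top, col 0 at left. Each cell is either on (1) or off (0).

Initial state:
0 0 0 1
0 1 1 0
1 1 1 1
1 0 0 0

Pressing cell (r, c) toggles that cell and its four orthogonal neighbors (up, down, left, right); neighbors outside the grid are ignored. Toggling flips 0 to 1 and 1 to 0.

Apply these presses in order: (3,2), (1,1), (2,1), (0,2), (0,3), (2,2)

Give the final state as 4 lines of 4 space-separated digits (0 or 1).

Answer: 0 0 0 1
1 1 0 1
0 0 0 0
1 0 0 1

Derivation:
After press 1 at (3,2):
0 0 0 1
0 1 1 0
1 1 0 1
1 1 1 1

After press 2 at (1,1):
0 1 0 1
1 0 0 0
1 0 0 1
1 1 1 1

After press 3 at (2,1):
0 1 0 1
1 1 0 0
0 1 1 1
1 0 1 1

After press 4 at (0,2):
0 0 1 0
1 1 1 0
0 1 1 1
1 0 1 1

After press 5 at (0,3):
0 0 0 1
1 1 1 1
0 1 1 1
1 0 1 1

After press 6 at (2,2):
0 0 0 1
1 1 0 1
0 0 0 0
1 0 0 1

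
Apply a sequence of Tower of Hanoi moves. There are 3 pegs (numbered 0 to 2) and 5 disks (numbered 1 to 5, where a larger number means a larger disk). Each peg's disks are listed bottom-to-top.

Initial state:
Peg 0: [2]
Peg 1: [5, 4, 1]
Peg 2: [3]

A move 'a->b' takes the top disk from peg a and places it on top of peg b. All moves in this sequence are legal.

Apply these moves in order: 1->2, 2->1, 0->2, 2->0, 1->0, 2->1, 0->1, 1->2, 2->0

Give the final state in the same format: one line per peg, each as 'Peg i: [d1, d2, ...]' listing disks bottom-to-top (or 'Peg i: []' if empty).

After move 1 (1->2):
Peg 0: [2]
Peg 1: [5, 4]
Peg 2: [3, 1]

After move 2 (2->1):
Peg 0: [2]
Peg 1: [5, 4, 1]
Peg 2: [3]

After move 3 (0->2):
Peg 0: []
Peg 1: [5, 4, 1]
Peg 2: [3, 2]

After move 4 (2->0):
Peg 0: [2]
Peg 1: [5, 4, 1]
Peg 2: [3]

After move 5 (1->0):
Peg 0: [2, 1]
Peg 1: [5, 4]
Peg 2: [3]

After move 6 (2->1):
Peg 0: [2, 1]
Peg 1: [5, 4, 3]
Peg 2: []

After move 7 (0->1):
Peg 0: [2]
Peg 1: [5, 4, 3, 1]
Peg 2: []

After move 8 (1->2):
Peg 0: [2]
Peg 1: [5, 4, 3]
Peg 2: [1]

After move 9 (2->0):
Peg 0: [2, 1]
Peg 1: [5, 4, 3]
Peg 2: []

Answer: Peg 0: [2, 1]
Peg 1: [5, 4, 3]
Peg 2: []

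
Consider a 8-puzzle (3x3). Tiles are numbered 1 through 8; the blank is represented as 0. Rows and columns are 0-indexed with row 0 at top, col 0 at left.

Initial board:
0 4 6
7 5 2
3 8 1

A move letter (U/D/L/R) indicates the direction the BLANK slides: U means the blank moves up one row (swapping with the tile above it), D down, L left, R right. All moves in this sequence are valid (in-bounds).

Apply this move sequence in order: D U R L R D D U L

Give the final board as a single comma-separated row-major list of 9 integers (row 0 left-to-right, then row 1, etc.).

After move 1 (D):
7 4 6
0 5 2
3 8 1

After move 2 (U):
0 4 6
7 5 2
3 8 1

After move 3 (R):
4 0 6
7 5 2
3 8 1

After move 4 (L):
0 4 6
7 5 2
3 8 1

After move 5 (R):
4 0 6
7 5 2
3 8 1

After move 6 (D):
4 5 6
7 0 2
3 8 1

After move 7 (D):
4 5 6
7 8 2
3 0 1

After move 8 (U):
4 5 6
7 0 2
3 8 1

After move 9 (L):
4 5 6
0 7 2
3 8 1

Answer: 4, 5, 6, 0, 7, 2, 3, 8, 1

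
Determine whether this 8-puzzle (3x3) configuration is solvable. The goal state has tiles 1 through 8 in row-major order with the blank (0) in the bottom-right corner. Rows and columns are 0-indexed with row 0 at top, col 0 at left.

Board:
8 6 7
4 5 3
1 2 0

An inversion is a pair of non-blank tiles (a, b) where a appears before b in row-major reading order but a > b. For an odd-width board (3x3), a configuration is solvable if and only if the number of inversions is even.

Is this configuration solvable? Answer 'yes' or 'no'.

Inversions (pairs i<j in row-major order where tile[i] > tile[j] > 0): 25
25 is odd, so the puzzle is not solvable.

Answer: no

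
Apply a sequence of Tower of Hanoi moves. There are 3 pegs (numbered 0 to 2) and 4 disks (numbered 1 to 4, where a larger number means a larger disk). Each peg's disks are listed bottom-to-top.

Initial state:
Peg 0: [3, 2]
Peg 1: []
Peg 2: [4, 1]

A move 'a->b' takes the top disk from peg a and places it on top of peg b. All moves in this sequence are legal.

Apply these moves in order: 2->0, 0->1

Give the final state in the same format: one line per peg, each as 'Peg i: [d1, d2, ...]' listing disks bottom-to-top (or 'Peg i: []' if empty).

After move 1 (2->0):
Peg 0: [3, 2, 1]
Peg 1: []
Peg 2: [4]

After move 2 (0->1):
Peg 0: [3, 2]
Peg 1: [1]
Peg 2: [4]

Answer: Peg 0: [3, 2]
Peg 1: [1]
Peg 2: [4]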